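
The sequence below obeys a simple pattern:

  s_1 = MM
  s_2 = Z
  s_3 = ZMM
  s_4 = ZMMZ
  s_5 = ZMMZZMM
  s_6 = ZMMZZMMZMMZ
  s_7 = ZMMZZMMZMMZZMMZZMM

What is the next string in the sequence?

ZMMZZMMZMMZZMMZZMMZMMZZMMZMMZ

This is a Fibonacci-style word recurrence s(k) = s(k−1)·s(k−2): e.g. Z·MM = ZMM.
Continuing: ZMMZZMMZMMZZMMZZMM · ZMMZZMMZMMZ gives term 8.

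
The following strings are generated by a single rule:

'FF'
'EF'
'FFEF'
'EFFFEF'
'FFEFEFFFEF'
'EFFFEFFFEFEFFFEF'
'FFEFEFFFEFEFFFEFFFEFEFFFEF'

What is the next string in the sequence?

EFFFEFFFEFEFFFEFFFEFEFFFEFEFFFEFFFEFEFFFEF

This is a Fibonacci-style word recurrence s(k) = s(k−2)·s(k−1): e.g. FF·EF = FFEF.
So term 8 is EFFFEFFFEFEFFFEF·FFEFEFFFEFEFFFEFFFEFEFFFEF.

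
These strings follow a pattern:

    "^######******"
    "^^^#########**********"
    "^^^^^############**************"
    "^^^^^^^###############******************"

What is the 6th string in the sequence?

^^^^^^^^^^^#####################**************************

Term n consists of 2n-1 ^'s, followed by 3n+3 #'s, followed by 4n+2 *'s (n = 1, 2, …).
Setting n = 6 gives 11, 21, 26 characters in each block.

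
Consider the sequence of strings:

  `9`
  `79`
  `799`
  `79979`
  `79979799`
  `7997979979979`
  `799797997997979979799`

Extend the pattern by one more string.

From term 3 onward, concatenate the last term with the second-to-last: 79·9 = 799, 799·79 = 79979, …
The next term joins 799797997997979979799 and 7997979979979.

7997979979979799797997997979979979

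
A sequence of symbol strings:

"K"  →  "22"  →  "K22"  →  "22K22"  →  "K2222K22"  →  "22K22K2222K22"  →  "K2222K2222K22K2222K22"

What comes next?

22K22K2222K22K2222K2222K22K2222K22

This is a Fibonacci-style word recurrence s(k) = s(k−2)·s(k−1): e.g. K·22 = K22.
Continuing: 22K22K2222K22 · K2222K2222K22K2222K22 gives term 8.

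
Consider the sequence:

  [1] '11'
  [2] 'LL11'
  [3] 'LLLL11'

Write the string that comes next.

Every step adds LL at the front: s(k+1) = LL·s(k).
Applying this once more to LLLL11:

LLLLLL11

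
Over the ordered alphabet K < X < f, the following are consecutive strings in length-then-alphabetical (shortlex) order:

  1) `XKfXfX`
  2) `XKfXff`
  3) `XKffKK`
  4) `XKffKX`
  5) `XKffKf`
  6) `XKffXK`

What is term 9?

XKfffK

Stepping forward 3 times from XKffXK: XKffXK → XKffXX → XKffXf, then the target.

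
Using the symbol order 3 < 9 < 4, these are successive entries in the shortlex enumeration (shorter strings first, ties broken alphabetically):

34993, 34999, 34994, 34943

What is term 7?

Advancing 3 positions from 34943 through 34943 → 34949 → 34944 reaches term 7.

34433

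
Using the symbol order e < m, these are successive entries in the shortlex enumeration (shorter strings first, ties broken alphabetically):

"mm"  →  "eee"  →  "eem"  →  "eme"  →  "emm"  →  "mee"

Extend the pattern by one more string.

Find the rightmost character of mee below m, bump it to the next letter, and reset everything to its right to e.

mem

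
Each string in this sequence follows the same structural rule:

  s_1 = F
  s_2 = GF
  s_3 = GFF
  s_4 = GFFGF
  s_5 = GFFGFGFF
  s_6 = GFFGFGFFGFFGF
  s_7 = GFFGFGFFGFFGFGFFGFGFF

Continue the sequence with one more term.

This is a Fibonacci-style word recurrence s(k) = s(k−1)·s(k−2): e.g. GF·F = GFF.
The next term joins GFFGFGFFGFFGFGFFGFGFF and GFFGFGFFGFFGF.

GFFGFGFFGFFGFGFFGFGFFGFFGFGFFGFFGF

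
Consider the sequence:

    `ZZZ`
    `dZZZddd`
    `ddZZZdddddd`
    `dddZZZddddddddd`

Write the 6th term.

Every step adds d to the front and ddd to the end of the previous string.
From dddZZZddddddddd, 2 further steps: dddZZZddddddddd → ddddZZZdddddddddddd → (answer).

dddddZZZddddddddddddddd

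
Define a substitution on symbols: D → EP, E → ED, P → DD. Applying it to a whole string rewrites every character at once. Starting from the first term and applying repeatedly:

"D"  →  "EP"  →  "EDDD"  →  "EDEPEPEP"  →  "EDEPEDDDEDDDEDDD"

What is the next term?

Applying the rule to each of the 16 symbols of EDEPEDDDEDDDEDDD gives the pieces ED EP ED DD ED EP EP EP ED EP EP EP ED EP EP EP, which concatenate to the answer.

EDEPEDDDEDEPEPEPEDEPEPEPEDEPEPEP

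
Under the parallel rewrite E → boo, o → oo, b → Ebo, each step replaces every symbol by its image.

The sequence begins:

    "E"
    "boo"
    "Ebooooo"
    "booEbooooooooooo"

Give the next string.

Replace each of the 16 characters of booEbooooooooooo in place — Ebo oo oo boo Ebo oo oo oo oo oo oo oo oo oo oo oo — and concatenate.

EbooooobooEbooooooooooooooooooooooo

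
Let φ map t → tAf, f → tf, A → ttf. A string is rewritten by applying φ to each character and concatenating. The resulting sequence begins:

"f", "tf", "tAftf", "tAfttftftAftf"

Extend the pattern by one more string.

tAfttftftAftAftftAftftAfttftftAftf

Applying the rule to each of the 13 symbols of tAfttftftAftf gives the pieces tAf ttf tf tAf tAf tf tAf tf tAf ttf tf tAf tf, which concatenate to the answer.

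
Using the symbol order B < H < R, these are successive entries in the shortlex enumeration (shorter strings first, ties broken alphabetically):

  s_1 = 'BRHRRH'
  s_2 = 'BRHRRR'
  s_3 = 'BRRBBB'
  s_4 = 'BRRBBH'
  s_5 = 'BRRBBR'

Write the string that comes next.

Find the rightmost character of BRRBBR below R, bump it to the next letter, and reset everything to its right to B.

BRRBHB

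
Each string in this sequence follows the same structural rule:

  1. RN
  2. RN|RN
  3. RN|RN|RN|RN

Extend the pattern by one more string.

RN|RN|RN|RN|RN|RN|RN|RN

Each string is two copies of the previous one joined by '|'.
So the next term is two copies of RN|RN|RN|RN with '|' between the halves.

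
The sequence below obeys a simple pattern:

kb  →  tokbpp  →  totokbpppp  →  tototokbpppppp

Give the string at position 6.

tototototokbpppppppppp

Each term wraps the previous one in to on the left and pp on the right.
From tototokbpppppp, 2 further steps: tototokbpppppp → totototokbpppppppp → (answer).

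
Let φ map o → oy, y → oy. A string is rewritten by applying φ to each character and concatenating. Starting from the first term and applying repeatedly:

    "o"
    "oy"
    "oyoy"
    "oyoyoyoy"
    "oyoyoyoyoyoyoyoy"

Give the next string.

oyoyoyoyoyoyoyoyoyoyoyoyoyoyoyoy

Applying the rule to each of the 16 symbols of oyoyoyoyoyoyoyoy gives the pieces oy oy oy oy oy oy oy oy oy oy oy oy oy oy oy oy, which concatenate to the answer.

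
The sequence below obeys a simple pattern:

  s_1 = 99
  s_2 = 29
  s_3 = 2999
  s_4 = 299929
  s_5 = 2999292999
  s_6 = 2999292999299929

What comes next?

29992929992999292999292999

This is a Fibonacci-style word recurrence s(k) = s(k−1)·s(k−2): e.g. 29·99 = 2999.
So term 7 is 2999292999299929·2999292999.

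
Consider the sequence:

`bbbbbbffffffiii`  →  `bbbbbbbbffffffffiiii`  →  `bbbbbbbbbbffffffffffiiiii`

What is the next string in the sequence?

bbbbbbbbbbbbffffffffffffiiiiii

Term n consists of 2n b's, followed by 2n f's, followed by n i's, where the shown terms are n = 3, 4, 5.
At n = 6 the blocks have lengths 12, 12, 6.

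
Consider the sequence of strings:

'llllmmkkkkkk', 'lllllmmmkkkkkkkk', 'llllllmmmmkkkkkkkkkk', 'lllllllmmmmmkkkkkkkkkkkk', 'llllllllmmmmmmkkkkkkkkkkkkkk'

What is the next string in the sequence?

Each string has the form l^{n+1} m^{n-1} k^{2n}, where the shown terms are n = 3, 4, 5, 6, 7.
For the next term, n = 8, so the run lengths are 9, 7, 16.

lllllllllmmmmmmmkkkkkkkkkkkkkkkk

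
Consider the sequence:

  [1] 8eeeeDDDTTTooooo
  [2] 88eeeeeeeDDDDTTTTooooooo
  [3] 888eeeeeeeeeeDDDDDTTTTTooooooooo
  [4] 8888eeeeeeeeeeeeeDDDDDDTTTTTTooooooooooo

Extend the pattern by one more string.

The n-th term is n-1 8's then 3n-2 e's then n+1 D's then n+1 T's then 2n+1 o's, where the shown terms are n = 2, 3, 4, 5.
Setting n = 6 gives 5, 16, 7, 7, 13 characters in each block.

88888eeeeeeeeeeeeeeeeDDDDDDDTTTTTTTooooooooooooo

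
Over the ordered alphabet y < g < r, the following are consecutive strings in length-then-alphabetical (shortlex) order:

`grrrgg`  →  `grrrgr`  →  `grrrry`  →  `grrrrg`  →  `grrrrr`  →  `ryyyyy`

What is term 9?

ryyygy

Advancing 3 positions from ryyyyy through ryyyyy → ryyyyg → ryyyyr reaches term 9.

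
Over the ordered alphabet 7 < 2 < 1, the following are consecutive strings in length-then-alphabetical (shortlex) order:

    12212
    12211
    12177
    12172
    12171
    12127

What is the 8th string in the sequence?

Stepping forward 2 times from 12127: 12127 → 12122, then the target.

12121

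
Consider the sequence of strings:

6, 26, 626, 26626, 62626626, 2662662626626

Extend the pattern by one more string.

626266262662662626626

This is a Fibonacci-style word recurrence s(k) = s(k−2)·s(k−1): e.g. 6·26 = 626.
Continuing: 62626626 · 2662662626626 gives term 7.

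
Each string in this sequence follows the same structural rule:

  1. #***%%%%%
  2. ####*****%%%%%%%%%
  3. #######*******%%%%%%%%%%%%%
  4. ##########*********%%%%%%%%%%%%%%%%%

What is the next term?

#############***********%%%%%%%%%%%%%%%%%%%%%

Each string has the form #^{3n-2} *^{2n+1} %^{4n+1} (n = 1, 2, …).
At n = 5 the blocks have lengths 13, 11, 21.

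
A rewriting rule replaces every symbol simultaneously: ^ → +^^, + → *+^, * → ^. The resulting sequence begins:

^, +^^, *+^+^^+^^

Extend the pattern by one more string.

^*+^+^^*+^+^^+^^*+^+^^+^^

Rewriting each symbol of *+^+^^+^^: *→^, +→*+^, ^→+^^, +→*+^, ^→+^^, ^→+^^, +→*+^, ^→+^^, ^→+^^, which concatenates to ^ *+^ +^^ *+^ +^^ +^^ *+^ +^^ +^^.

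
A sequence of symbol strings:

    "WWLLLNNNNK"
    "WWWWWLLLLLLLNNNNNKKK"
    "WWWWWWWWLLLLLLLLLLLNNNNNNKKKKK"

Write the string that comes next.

WWWWWWWWWWWLLLLLLLLLLLLLLLNNNNNNNKKKKKKK

Term n consists of 3n-1 W's, followed by 4n-1 L's, followed by n+3 N's, followed by 2n-1 K's (n = 1, 2, …).
Setting n = 4 gives 11, 15, 7, 7 characters in each block.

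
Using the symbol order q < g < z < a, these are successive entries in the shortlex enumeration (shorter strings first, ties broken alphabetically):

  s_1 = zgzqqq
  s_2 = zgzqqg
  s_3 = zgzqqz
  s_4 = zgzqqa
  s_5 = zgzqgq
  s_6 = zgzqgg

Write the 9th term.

Continuing the enumeration 3 steps past zgzqgg: zgzqgg → zgzqgz → zgzqga → (answer).

zgzqzq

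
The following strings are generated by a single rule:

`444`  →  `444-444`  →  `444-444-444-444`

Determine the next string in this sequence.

Each string is two copies of the previous one joined by '-'.
Doubling 444-444-444-444 with '-' between the halves:

444-444-444-444-444-444-444-444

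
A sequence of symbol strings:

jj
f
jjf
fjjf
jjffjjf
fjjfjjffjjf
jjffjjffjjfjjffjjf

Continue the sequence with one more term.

fjjfjjffjjfjjffjjffjjfjjffjjf

From term 3 onward, concatenate the second-to-last term with the last: jj·f = jjf, f·jjf = fjjf, …
So term 8 is fjjfjjffjjf·jjffjjffjjfjjffjjf.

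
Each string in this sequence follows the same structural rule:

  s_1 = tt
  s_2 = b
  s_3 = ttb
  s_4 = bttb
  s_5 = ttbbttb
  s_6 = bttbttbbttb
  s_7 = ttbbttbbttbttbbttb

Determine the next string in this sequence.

This is a Fibonacci-style word recurrence s(k) = s(k−2)·s(k−1): e.g. tt·b = ttb.
Continuing: bttbttbbttb · ttbbttbbttbttbbttb gives term 8.

bttbttbbttbttbbttbbttbttbbttb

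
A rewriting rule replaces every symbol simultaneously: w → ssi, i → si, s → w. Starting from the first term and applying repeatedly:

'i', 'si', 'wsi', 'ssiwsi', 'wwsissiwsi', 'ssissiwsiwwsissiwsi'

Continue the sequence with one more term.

φ(ssissiwsiwwsissiwsi) expands symbol-by-symbol to w w si w w si ssi w si ssi ssi w si w w si ssi w si; joining the 19 pieces gives the next term.

wwsiwwsissiwsississiwsiwwsissiwsi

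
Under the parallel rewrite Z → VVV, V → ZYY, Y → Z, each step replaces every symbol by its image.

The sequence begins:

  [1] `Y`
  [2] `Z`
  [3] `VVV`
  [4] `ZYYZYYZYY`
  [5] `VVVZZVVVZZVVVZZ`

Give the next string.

Rewriting the 15 symbols of VVVZZVVVZZVVVZZ one by one yields ZYY ZYY ZYY VVV VVV ZYY ZYY ZYY VVV VVV ZYY ZYY ZYY VVV VVV; concatenated:

ZYYZYYZYYVVVVVVZYYZYYZYYVVVVVVZYYZYYZYYVVVVVV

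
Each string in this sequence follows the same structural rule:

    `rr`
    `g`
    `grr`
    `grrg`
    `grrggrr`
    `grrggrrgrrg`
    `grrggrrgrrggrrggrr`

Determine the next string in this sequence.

grrggrrgrrggrrggrrgrrggrrgrrg

From term 3 onward, concatenate the last term with the second-to-last: g·rr = grr, grr·g = grrg, …
The next term joins grrggrrgrrggrrggrr and grrggrrgrrg.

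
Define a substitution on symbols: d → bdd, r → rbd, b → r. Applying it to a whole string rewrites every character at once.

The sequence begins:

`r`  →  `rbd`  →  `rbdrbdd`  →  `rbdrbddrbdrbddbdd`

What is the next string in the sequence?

φ(rbdrbddrbdrbddbdd) expands symbol-by-symbol to rbd r bdd rbd r bdd bdd rbd r bdd rbd r bdd bdd r bdd bdd; joining the 17 pieces gives the next term.

rbdrbddrbdrbddbddrbdrbddrbdrbddbddrbddbdd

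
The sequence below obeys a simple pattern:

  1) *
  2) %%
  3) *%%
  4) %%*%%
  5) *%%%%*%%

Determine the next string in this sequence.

Each term (from the third on) is the two preceding terms concatenated in order: term 3 = *·%% = *%%.
The next term joins %%*%% and *%%%%*%%.

%%*%%*%%%%*%%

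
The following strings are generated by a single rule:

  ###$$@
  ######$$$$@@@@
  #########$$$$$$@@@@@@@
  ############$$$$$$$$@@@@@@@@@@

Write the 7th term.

Term n consists of 3n #'s, followed by 2n $'s, followed by 3n-2 @'s (n = 1, 2, …).
At n = 7 the blocks have lengths 21, 14, 19.

#####################$$$$$$$$$$$$$$@@@@@@@@@@@@@@@@@@@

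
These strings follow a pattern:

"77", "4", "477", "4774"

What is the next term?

4774477

This is a Fibonacci-style word recurrence s(k) = s(k−1)·s(k−2): e.g. 4·77 = 477.
Continuing: 4774 · 477 gives term 5.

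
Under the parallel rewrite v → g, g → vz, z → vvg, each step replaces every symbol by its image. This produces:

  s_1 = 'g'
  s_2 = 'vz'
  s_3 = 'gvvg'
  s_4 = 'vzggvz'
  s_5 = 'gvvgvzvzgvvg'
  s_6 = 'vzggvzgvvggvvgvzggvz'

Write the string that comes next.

Replace each of the 20 characters of vzggvzgvvggvvgvzggvz in place — g vvg vz vz g vvg vz g g vz vz g g vz g vvg vz vz g vvg — and concatenate.

gvvgvzvzgvvgvzggvzvzggvzgvvgvzvzgvvg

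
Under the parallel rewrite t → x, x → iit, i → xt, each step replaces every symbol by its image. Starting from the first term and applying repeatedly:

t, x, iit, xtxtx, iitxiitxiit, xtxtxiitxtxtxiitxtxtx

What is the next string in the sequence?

iitxiitxiitxtxtxiitxiitxiitxtxtxiitxiitxiit

Replace each of the 21 characters of xtxtxiitxtxtxiitxtxtx in place — iit x iit x iit xt xt x iit x iit x iit xt xt x iit x iit x iit — and concatenate.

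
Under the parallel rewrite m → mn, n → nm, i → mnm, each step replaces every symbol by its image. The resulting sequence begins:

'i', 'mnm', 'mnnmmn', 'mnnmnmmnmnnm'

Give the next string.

Rewriting each symbol of mnnmnmmnmnnm: m→mn, n→nm, n→nm, m→mn, n→nm, m→mn, m→mn, n→nm, m→mn, n→nm, n→nm, m→mn, which concatenates to mn nm nm mn nm mn mn nm mn nm nm mn.

mnnmnmmnnmmnmnnmmnnmnmmn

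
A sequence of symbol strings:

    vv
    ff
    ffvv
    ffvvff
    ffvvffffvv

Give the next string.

ffvvffffvvffvvff

Each term (from the third on) is the previous term followed by the one before it: term 3 = ff·vv = ffvv.
The next term joins ffvvffffvv and ffvvff.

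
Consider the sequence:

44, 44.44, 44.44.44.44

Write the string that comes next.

Each string is two copies of the previous one joined by '.'.
Doubling 44.44.44.44 with '.' between the halves:

44.44.44.44.44.44.44.44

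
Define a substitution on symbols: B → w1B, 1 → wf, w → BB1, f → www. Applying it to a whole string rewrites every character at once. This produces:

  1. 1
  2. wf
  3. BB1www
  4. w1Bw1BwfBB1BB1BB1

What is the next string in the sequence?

BB1wfw1BBB1wfw1BBB1wwww1Bw1Bwfw1Bw1Bwfw1Bw1Bwf

Applying the rule to each of the 17 symbols of w1Bw1BwfBB1BB1BB1 gives the pieces BB1 wf w1B BB1 wf w1B BB1 www w1B w1B wf w1B w1B wf w1B w1B wf, which concatenate to the answer.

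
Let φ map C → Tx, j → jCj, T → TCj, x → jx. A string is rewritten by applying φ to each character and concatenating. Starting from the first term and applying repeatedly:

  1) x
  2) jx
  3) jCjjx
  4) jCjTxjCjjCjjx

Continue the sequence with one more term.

Replace each of the 13 characters of jCjTxjCjjCjjx in place — jCj Tx jCj TCj jx jCj Tx jCj jCj Tx jCj jCj jx — and concatenate.

jCjTxjCjTCjjxjCjTxjCjjCjTxjCjjCjjx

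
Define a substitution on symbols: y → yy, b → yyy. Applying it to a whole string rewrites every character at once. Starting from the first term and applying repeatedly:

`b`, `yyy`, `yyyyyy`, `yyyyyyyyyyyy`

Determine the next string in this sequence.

yyyyyyyyyyyyyyyyyyyyyyyy

Apply φ to yyyyyyyyyyyy symbol by symbol: y→yy, y→yy, y→yy, y→yy, y→yy, y→yy, y→yy, y→yy, y→yy, y→yy, y→yy, y→yy; joined: yy yy yy yy yy yy yy yy yy yy yy yy.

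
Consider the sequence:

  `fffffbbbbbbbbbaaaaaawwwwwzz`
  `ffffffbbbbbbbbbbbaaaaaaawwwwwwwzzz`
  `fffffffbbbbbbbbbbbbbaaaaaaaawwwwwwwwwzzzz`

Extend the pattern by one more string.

ffffffffbbbbbbbbbbbbbbbaaaaaaaaawwwwwwwwwwwzzzzz

Term n consists of n+2 f's, followed by 2n+3 b's, followed by n+3 a's, followed by 2n-1 w's, followed by n-1 z's, where the shown terms are n = 3, 4, 5.
At n = 6 the blocks have lengths 8, 15, 9, 11, 5.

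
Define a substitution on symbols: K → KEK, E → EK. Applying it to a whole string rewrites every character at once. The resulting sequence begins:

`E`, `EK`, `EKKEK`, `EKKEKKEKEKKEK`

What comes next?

Rewriting the 13 symbols of EKKEKKEKEKKEK one by one yields EK KEK KEK EK KEK KEK EK KEK EK KEK KEK EK KEK; concatenated:

EKKEKKEKEKKEKKEKEKKEKEKKEKKEKEKKEK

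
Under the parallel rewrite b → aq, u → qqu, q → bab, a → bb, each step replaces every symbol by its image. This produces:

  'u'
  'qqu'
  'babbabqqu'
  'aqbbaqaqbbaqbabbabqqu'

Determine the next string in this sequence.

bbbabaqaqbbbabbbbabaqaqbbbabaqbbaqaqbbaqbabbabqqu

φ(aqbbaqaqbbaqbabbabqqu) expands symbol-by-symbol to bb bab aq aq bb bab bb bab aq aq bb bab aq bb aq aq bb aq bab bab qqu; joining the 21 pieces gives the next term.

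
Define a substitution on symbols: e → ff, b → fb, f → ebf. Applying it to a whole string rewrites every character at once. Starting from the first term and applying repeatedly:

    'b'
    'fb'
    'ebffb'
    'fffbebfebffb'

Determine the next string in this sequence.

ebfebfebffbfffbebffffbebfebffb

Expanding fffbebfebffb: f→ebf, f→ebf, f→ebf, b→fb, e→ff, b→fb, f→ebf, e→ff, b→fb, f→ebf, f→ebf, b→fb. Concatenated: ebf ebf ebf fb ff fb ebf ff fb ebf ebf fb.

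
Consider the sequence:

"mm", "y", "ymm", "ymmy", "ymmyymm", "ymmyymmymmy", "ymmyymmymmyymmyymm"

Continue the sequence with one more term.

From term 3 onward, concatenate the last term with the second-to-last: y·mm = ymm, ymm·y = ymmy, …
The next term joins ymmyymmymmyymmyymm and ymmyymmymmy.

ymmyymmymmyymmyymmymmyymmymmy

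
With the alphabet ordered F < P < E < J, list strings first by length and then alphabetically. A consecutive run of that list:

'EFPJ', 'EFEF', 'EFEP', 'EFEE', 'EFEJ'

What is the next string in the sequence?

EFJF

Treat EFEJ as a base-4 numeral over the given alphabet and add one, carrying through any trailing J's.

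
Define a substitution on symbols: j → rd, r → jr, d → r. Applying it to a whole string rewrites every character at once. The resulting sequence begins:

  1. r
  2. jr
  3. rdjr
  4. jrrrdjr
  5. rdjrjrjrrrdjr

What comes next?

Rewriting the 13 symbols of rdjrjrjrrrdjr one by one yields jr r rd jr rd jr rd jr jr jr r rd jr; concatenated:

jrrrdjrrdjrrdjrjrjrrrdjr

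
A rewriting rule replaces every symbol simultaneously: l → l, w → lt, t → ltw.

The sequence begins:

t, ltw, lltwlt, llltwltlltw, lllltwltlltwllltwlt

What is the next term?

Rewriting the 19 symbols of lllltwltlltwllltwlt one by one yields l l l l ltw lt l ltw l l ltw lt l l l ltw lt l ltw; concatenated:

llllltwltlltwllltwltlllltwltlltw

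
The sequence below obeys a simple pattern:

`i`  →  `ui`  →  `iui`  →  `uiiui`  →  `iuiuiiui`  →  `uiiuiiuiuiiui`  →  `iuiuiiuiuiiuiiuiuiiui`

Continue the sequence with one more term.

uiiuiiuiuiiuiiuiuiiuiuiiuiiuiuiiui

Each term (from the third on) is the two preceding terms concatenated in order: term 3 = i·ui = iui.
Continuing: uiiuiiuiuiiui · iuiuiiuiuiiuiiuiuiiui gives term 8.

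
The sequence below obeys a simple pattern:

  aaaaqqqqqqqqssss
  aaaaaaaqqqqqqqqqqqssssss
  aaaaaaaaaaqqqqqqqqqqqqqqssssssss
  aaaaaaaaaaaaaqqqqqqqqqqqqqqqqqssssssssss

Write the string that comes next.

aaaaaaaaaaaaaaaaqqqqqqqqqqqqqqqqqqqqssssssssssss

The n-th term is 3n-2 a's then 3n+2 q's then 2n s's, where the shown terms are n = 2, 3, 4, 5.
At n = 6 the blocks have lengths 16, 20, 12.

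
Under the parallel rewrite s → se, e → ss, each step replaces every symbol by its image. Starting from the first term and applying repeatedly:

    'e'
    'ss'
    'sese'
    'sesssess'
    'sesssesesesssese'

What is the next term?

sesssesesesssesssesssesesesssess

Replace each of the 16 characters of sesssesesesssese in place — se ss se se se ss se ss se ss se se se ss se ss — and concatenate.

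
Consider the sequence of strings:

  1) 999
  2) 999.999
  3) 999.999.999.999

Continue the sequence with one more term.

999.999.999.999.999.999.999.999

Each string is two copies of the previous one joined by '.'.
One more doubling of 999.999.999.999 gives the answer.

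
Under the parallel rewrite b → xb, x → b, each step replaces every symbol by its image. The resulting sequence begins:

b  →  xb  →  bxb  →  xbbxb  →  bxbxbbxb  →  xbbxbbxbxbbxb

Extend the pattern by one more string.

bxbxbbxbxbbxbbxbxbbxb

Replace each of the 13 characters of xbbxbbxbxbbxb in place — b xb xb b xb xb b xb b xb xb b xb — and concatenate.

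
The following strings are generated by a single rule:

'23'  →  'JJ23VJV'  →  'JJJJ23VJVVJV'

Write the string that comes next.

Every step adds JJ to the front and VJV to the end of the previous string.
One more step from JJJJ23VJVVJV gives the answer.

JJJJJJ23VJVVJVVJV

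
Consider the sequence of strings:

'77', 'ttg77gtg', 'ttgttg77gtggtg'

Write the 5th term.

Each term wraps the previous one in ttg on the left and gtg on the right.
From ttgttg77gtggtg, 2 further steps: ttgttg77gtggtg → ttgttgttg77gtggtggtg → (answer).

ttgttgttgttg77gtggtggtggtg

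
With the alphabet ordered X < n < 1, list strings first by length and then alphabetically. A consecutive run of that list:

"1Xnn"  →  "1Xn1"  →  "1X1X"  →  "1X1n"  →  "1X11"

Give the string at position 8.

Stepping forward 3 times from 1X11: 1X11 → 1nXX → 1nXn, then the target.

1nX1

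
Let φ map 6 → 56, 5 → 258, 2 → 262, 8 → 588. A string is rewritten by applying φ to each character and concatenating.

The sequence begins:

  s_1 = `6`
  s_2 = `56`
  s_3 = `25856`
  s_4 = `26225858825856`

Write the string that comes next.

Applying the rule to each of the 14 symbols of 26225858825856 gives the pieces 262 56 262 262 258 588 258 588 588 262 258 588 258 56, which concatenate to the answer.

2625626226225858825858858826225858825856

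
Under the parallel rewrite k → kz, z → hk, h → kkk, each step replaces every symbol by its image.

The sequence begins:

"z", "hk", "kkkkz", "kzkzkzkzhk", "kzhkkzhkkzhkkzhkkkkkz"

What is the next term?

Replace each of the 21 characters of kzhkkzhkkzhkkzhkkkkkz in place — kz hk kkk kz kz hk kkk kz kz hk kkk kz kz hk kkk kz kz kz kz kz hk — and concatenate.

kzhkkkkkzkzhkkkkkzkzhkkkkkzkzhkkkkkzkzkzkzkzhk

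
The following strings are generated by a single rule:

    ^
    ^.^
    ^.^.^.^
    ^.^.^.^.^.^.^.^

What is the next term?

^.^.^.^.^.^.^.^.^.^.^.^.^.^.^.^

Each string is two copies of the previous one joined by '.'.
So the next term is two copies of ^.^.^.^.^.^.^.^ with '.' between the halves.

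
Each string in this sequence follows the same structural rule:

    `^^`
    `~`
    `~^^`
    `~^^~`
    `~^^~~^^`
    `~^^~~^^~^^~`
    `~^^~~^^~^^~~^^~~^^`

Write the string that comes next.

From term 3 onward, concatenate the last term with the second-to-last: ~·^^ = ~^^, ~^^·~ = ~^^~, …
Continuing: ~^^~~^^~^^~~^^~~^^ · ~^^~~^^~^^~ gives term 8.

~^^~~^^~^^~~^^~~^^~^^~~^^~^^~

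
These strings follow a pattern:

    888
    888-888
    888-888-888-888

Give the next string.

Each string is two copies of the previous one joined by '-'.
So the next term is two copies of 888-888-888-888 with '-' between the halves.

888-888-888-888-888-888-888-888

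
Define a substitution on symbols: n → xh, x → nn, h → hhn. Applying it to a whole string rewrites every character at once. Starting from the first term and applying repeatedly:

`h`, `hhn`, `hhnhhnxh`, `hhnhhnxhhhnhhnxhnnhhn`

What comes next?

φ(hhnhhnxhhhnhhnxhnnhhn) expands symbol-by-symbol to hhn hhn xh hhn hhn xh nn hhn hhn hhn xh hhn hhn xh nn hhn xh xh hhn hhn xh; joining the 21 pieces gives the next term.

hhnhhnxhhhnhhnxhnnhhnhhnhhnxhhhnhhnxhnnhhnxhxhhhnhhnxh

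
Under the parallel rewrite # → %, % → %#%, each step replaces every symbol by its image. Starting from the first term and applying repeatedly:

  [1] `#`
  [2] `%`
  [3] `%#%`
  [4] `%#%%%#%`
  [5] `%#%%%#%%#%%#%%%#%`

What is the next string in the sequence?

%#%%%#%%#%%#%%%#%%#%%%#%%#%%%#%%#%%#%%%#%

φ(%#%%%#%%#%%#%%%#%) expands symbol-by-symbol to %#% % %#% %#% %#% % %#% %#% % %#% %#% % %#% %#% %#% % %#%; joining the 17 pieces gives the next term.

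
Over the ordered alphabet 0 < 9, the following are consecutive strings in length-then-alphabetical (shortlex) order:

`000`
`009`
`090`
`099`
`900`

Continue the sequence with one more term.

Treat 900 as a base-2 numeral over the given alphabet and add one, carrying through any trailing 9's.

909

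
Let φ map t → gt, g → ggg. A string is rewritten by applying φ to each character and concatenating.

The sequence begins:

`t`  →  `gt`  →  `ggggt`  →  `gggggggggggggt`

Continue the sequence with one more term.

ggggggggggggggggggggggggggggggggggggggggt

Replace each of the 14 characters of gggggggggggggt in place — ggg ggg ggg ggg ggg ggg ggg ggg ggg ggg ggg ggg ggg gt — and concatenate.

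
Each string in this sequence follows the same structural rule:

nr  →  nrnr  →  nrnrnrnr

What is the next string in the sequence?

s(k+1) = s(k)·s(k) — each term doubles the last.
Doubling nrnrnrnr:

nrnrnrnrnrnrnrnr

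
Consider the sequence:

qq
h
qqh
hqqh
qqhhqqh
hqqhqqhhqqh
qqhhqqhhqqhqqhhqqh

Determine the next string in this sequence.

From term 3 onward, concatenate the second-to-last term with the last: qq·h = qqh, h·qqh = hqqh, …
The next term joins hqqhqqhhqqh and qqhhqqhhqqhqqhhqqh.

hqqhqqhhqqhqqhhqqhhqqhqqhhqqh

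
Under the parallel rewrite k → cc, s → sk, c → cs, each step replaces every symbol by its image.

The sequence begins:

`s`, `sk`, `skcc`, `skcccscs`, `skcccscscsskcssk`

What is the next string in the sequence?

Rewriting the 16 symbols of skcccscscsskcssk one by one yields sk cc cs cs cs sk cs sk cs sk sk cc cs sk sk cc; concatenated:

skcccscscsskcsskcsskskcccsskskcc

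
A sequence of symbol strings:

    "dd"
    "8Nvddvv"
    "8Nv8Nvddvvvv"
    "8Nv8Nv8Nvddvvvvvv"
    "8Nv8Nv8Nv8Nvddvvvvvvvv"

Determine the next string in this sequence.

8Nv8Nv8Nv8Nv8Nvddvvvvvvvvvv

Every step adds 8Nv to the front and vv to the end of the previous string.
So the next term is 8Nv·8Nv8Nv8Nv8Nvddvvvvvvvv·vv.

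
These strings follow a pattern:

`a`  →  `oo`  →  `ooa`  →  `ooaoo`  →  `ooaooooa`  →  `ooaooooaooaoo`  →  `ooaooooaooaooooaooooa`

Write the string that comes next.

ooaooooaooaooooaooooaooaooooaooaoo

Each term (from the third on) is the previous term followed by the one before it: term 3 = oo·a = ooa.
Continuing: ooaooooaooaooooaooooa · ooaooooaooaoo gives term 8.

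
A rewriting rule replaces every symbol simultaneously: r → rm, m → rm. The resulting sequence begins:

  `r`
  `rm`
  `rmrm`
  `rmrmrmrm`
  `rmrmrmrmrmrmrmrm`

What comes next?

Applying the rule to each of the 16 symbols of rmrmrmrmrmrmrmrm gives the pieces rm rm rm rm rm rm rm rm rm rm rm rm rm rm rm rm, which concatenate to the answer.

rmrmrmrmrmrmrmrmrmrmrmrmrmrmrmrm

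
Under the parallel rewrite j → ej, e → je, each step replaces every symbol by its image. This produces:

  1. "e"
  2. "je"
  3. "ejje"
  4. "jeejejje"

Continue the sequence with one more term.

Expanding jeejejje: j→ej, e→je, e→je, j→ej, e→je, j→ej, j→ej, e→je. Concatenated: ej je je ej je ej ej je.

ejjejeejjeejejje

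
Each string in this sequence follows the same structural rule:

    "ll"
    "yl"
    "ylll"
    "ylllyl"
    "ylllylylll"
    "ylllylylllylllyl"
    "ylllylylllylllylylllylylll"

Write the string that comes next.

ylllylylllylllylylllylylllylllylylllylllyl

This is a Fibonacci-style word recurrence s(k) = s(k−1)·s(k−2): e.g. yl·ll = ylll.
So term 8 is ylllylylllylllylylllylylll·ylllylylllylllyl.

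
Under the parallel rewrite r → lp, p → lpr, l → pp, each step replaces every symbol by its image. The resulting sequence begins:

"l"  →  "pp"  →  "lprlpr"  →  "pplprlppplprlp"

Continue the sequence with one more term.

φ(pplprlppplprlp) expands symbol-by-symbol to lpr lpr pp lpr lp pp lpr lpr lpr pp lpr lp pp lpr; joining the 14 pieces gives the next term.

lprlprpplprlppplprlprlprpplprlppplpr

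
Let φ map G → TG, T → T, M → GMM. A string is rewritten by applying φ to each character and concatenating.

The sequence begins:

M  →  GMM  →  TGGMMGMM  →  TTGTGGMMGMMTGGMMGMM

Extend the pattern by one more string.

TTTGTTGTGGMMGMMTGGMMGMMTTGTGGMMGMMTGGMMGMM

Replace each of the 19 characters of TTGTGGMMGMMTGGMMGMM in place — T T TG T TG TG GMM GMM TG GMM GMM T TG TG GMM GMM TG GMM GMM — and concatenate.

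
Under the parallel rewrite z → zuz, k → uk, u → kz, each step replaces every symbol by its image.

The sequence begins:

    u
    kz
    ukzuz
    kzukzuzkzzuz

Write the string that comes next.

Apply φ to kzukzuzkzzuz symbol by symbol: k→uk, z→zuz, u→kz, k→uk, z→zuz, u→kz, z→zuz, k→uk, z→zuz, z→zuz, u→kz, z→zuz; joined: uk zuz kz uk zuz kz zuz uk zuz zuz kz zuz.

ukzuzkzukzuzkzzuzukzuzzuzkzzuz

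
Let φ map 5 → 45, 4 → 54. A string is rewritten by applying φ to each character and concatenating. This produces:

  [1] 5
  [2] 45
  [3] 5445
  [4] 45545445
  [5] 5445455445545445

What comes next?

45545445544545545445455445545445

Replace each of the 16 characters of 5445455445545445 in place — 45 54 54 45 54 45 45 54 54 45 45 54 45 54 54 45 — and concatenate.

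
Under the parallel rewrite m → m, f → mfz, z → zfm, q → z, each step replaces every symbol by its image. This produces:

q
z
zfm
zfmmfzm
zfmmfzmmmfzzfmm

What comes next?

zfmmfzmmmfzzfmmmmmfzzfmzfmmfzmm

φ(zfmmfzmmmfzzfmm) expands symbol-by-symbol to zfm mfz m m mfz zfm m m m mfz zfm zfm mfz m m; joining the 15 pieces gives the next term.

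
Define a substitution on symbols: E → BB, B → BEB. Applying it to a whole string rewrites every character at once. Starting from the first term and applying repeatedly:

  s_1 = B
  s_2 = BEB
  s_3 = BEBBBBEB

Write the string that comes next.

BEBBBBEBBEBBEBBEBBBBEB

Rewriting each symbol of BEBBBBEB: B→BEB, E→BB, B→BEB, B→BEB, B→BEB, B→BEB, E→BB, B→BEB, which concatenates to BEB BB BEB BEB BEB BEB BB BEB.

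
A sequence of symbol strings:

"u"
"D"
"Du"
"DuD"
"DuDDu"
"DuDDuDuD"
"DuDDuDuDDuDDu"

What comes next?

DuDDuDuDDuDDuDuDDuDuD

Each term (from the third on) is the previous term followed by the one before it: term 3 = D·u = Du.
The next term joins DuDDuDuDDuDDu and DuDDuDuD.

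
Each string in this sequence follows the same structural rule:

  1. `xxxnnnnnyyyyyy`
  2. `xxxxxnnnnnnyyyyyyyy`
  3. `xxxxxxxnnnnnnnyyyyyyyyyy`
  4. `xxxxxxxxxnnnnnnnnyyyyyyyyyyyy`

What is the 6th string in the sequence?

Each string has the form x^{2n-1} n^{n+3} y^{2n+2}, where the shown terms are n = 2, 3, 4, 5.
For term 6, n = 7, so the run lengths are 13, 10, 16.

xxxxxxxxxxxxxnnnnnnnnnnyyyyyyyyyyyyyyyy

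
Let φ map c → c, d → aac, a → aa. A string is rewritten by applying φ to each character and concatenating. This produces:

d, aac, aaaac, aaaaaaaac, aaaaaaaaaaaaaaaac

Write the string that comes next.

Applying the rule to each of the 17 symbols of aaaaaaaaaaaaaaaac gives the pieces aa aa aa aa aa aa aa aa aa aa aa aa aa aa aa aa c, which concatenate to the answer.

aaaaaaaaaaaaaaaaaaaaaaaaaaaaaaaac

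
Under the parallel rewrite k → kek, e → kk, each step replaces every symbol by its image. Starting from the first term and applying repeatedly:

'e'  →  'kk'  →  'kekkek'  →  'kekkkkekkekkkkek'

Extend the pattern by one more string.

Replace each of the 16 characters of kekkkkekkekkkkek in place — kek kk kek kek kek kek kk kek kek kk kek kek kek kek kk kek — and concatenate.

kekkkkekkekkekkekkkkekkekkkkekkekkekkekkkkek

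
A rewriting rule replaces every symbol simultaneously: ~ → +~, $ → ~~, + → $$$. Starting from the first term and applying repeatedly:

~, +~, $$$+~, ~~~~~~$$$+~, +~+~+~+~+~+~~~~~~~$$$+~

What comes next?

Applying the rule to each of the 23 symbols of +~+~+~+~+~+~~~~~~~$$$+~ gives the pieces $$$ +~ $$$ +~ $$$ +~ $$$ +~ $$$ +~ $$$ +~ +~ +~ +~ +~ +~ +~ ~~ ~~ ~~ $$$ +~, which concatenate to the answer.

$$$+~$$$+~$$$+~$$$+~$$$+~$$$+~+~+~+~+~+~+~~~~~~~$$$+~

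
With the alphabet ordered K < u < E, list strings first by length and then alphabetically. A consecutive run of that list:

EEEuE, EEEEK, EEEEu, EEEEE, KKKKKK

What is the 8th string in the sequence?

Continuing the enumeration 3 steps past KKKKKK: KKKKKK → KKKKKu → KKKKKE → (answer).

KKKKuK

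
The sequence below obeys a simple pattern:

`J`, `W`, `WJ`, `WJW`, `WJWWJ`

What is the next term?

WJWWJWJW

This is a Fibonacci-style word recurrence s(k) = s(k−1)·s(k−2): e.g. W·J = WJ.
Continuing: WJWWJ · WJW gives term 6.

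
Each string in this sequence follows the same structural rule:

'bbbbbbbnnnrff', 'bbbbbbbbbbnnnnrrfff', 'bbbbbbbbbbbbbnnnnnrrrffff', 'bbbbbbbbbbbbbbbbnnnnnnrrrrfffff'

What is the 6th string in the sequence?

Each string has the form b^{3n+1} n^{n+1} r^{n-1} f^{n}, where the shown terms are n = 2, 3, 4, 5.
Setting n = 7 gives 22, 8, 6, 7 characters in each block.

bbbbbbbbbbbbbbbbbbbbbbnnnnnnnnrrrrrrfffffff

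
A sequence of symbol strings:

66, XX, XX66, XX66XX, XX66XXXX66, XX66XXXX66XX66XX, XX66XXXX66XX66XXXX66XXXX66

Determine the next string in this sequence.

XX66XXXX66XX66XXXX66XXXX66XX66XXXX66XX66XX

From term 3 onward, concatenate the last term with the second-to-last: XX·66 = XX66, XX66·XX = XX66XX, …
So term 8 is XX66XXXX66XX66XXXX66XXXX66·XX66XXXX66XX66XX.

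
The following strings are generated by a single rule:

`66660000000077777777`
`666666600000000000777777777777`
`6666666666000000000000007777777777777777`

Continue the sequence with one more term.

Term n consists of 3n-2 6's, followed by 3n+2 0's, followed by 4n 7's, where the shown terms are n = 2, 3, 4.
Setting n = 5 gives 13, 17, 20 characters in each block.

66666666666660000000000000000077777777777777777777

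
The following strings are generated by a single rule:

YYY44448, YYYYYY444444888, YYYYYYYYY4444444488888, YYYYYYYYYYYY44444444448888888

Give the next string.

YYYYYYYYYYYYYYY444444444444888888888

Reading off run lengths: Y runs 3, 6, 9, 12; 4 runs 4, 6, 8, 10; 8 runs 1, 3, 5, 7 — each is linear in n (n = 1, 2, …).
For the next term, n = 5, so the run lengths are 15, 12, 9.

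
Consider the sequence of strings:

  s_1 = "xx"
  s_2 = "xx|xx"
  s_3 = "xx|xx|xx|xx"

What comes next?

xx|xx|xx|xx|xx|xx|xx|xx

Every step duplicates the string with '|' between the halves.
So the next term is two copies of xx|xx|xx|xx with '|' between the halves.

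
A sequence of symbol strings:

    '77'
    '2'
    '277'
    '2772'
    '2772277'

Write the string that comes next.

From term 3 onward, concatenate the last term with the second-to-last: 2·77 = 277, 277·2 = 2772, …
The next term joins 2772277 and 2772.

27722772772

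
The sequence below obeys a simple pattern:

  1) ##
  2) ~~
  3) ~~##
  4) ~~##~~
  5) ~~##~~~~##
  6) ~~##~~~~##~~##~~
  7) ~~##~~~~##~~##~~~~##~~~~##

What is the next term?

~~##~~~~##~~##~~~~##~~~~##~~##~~~~##~~##~~

From term 3 onward, concatenate the last term with the second-to-last: ~~·## = ~~##, ~~##·~~ = ~~##~~, …
The next term joins ~~##~~~~##~~##~~~~##~~~~## and ~~##~~~~##~~##~~.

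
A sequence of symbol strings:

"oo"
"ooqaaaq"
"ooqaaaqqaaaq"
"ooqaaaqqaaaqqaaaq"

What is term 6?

ooqaaaqqaaaqqaaaqqaaaqqaaaq

Every step adds qaaaq to the end: s(k+1) = s(k)·qaaaq.
From ooqaaaqqaaaqqaaaq, 2 further steps: ooqaaaqqaaaqqaaaq → ooqaaaqqaaaqqaaaqqaaaq → (answer).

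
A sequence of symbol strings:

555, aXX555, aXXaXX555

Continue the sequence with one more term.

aXXaXXaXX555

The strings grow by a fixed prefix aXX each time.
So the next term is aXX·aXXaXX555.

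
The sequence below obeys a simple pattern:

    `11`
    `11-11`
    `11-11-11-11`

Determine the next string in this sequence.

Every step duplicates the string with '-' between the halves.
Doubling 11-11-11-11 with '-' between the halves:

11-11-11-11-11-11-11-11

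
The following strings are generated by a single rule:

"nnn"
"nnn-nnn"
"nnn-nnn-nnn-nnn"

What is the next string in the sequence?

s(k+1) = s(k)·-·s(k) — each term doubles the last with '-' between the halves.
Doubling nnn-nnn-nnn-nnn with '-' between the halves:

nnn-nnn-nnn-nnn-nnn-nnn-nnn-nnn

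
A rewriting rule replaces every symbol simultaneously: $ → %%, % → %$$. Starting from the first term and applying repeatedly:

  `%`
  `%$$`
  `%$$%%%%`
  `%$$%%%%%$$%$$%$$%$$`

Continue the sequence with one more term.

Rewriting the 19 symbols of %$$%%%%%$$%$$%$$%$$ one by one yields %$$ %% %% %$$ %$$ %$$ %$$ %$$ %% %% %$$ %% %% %$$ %% %% %$$ %% %%; concatenated:

%$$%%%%%$$%$$%$$%$$%$$%%%%%$$%%%%%$$%%%%%$$%%%%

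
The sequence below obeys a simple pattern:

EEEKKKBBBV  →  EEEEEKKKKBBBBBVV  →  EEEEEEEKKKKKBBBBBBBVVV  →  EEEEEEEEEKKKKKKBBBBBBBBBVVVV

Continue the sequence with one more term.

The n-th term is 2n+1 E's then n+2 K's then 2n+1 B's then n V's (n = 1, 2, …).
For the next term, n = 5, so the run lengths are 11, 7, 11, 5.

EEEEEEEEEEEKKKKKKKBBBBBBBBBBBVVVVV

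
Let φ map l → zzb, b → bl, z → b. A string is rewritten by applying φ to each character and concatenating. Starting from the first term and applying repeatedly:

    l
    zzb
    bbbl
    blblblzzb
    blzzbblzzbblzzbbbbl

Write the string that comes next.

φ(blzzbblzzbblzzbbbbl) expands symbol-by-symbol to bl zzb b b bl bl zzb b b bl bl zzb b b bl bl bl bl zzb; joining the 19 pieces gives the next term.

blzzbbbblblzzbbbblblzzbbbblblblblzzb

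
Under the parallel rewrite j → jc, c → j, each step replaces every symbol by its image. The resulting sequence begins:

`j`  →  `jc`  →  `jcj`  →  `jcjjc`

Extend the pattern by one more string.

jcjjcjcj

Apply φ to jcjjc symbol by symbol: j→jc, c→j, j→jc, j→jc, c→j; joined: jc j jc jc j.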